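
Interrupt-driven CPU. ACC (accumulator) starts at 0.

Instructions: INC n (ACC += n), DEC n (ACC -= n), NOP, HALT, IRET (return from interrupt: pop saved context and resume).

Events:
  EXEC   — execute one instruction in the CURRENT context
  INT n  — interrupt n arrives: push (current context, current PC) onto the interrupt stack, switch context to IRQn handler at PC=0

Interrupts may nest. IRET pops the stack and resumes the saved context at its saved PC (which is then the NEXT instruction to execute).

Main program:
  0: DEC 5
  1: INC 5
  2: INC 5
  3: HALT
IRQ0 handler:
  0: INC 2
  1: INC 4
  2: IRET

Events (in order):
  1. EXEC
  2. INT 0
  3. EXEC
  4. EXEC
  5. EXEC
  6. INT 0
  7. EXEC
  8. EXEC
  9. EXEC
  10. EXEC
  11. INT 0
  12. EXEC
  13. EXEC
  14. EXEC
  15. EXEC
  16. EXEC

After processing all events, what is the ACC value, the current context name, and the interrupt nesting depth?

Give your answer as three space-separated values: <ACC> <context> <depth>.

Event 1 (EXEC): [MAIN] PC=0: DEC 5 -> ACC=-5
Event 2 (INT 0): INT 0 arrives: push (MAIN, PC=1), enter IRQ0 at PC=0 (depth now 1)
Event 3 (EXEC): [IRQ0] PC=0: INC 2 -> ACC=-3
Event 4 (EXEC): [IRQ0] PC=1: INC 4 -> ACC=1
Event 5 (EXEC): [IRQ0] PC=2: IRET -> resume MAIN at PC=1 (depth now 0)
Event 6 (INT 0): INT 0 arrives: push (MAIN, PC=1), enter IRQ0 at PC=0 (depth now 1)
Event 7 (EXEC): [IRQ0] PC=0: INC 2 -> ACC=3
Event 8 (EXEC): [IRQ0] PC=1: INC 4 -> ACC=7
Event 9 (EXEC): [IRQ0] PC=2: IRET -> resume MAIN at PC=1 (depth now 0)
Event 10 (EXEC): [MAIN] PC=1: INC 5 -> ACC=12
Event 11 (INT 0): INT 0 arrives: push (MAIN, PC=2), enter IRQ0 at PC=0 (depth now 1)
Event 12 (EXEC): [IRQ0] PC=0: INC 2 -> ACC=14
Event 13 (EXEC): [IRQ0] PC=1: INC 4 -> ACC=18
Event 14 (EXEC): [IRQ0] PC=2: IRET -> resume MAIN at PC=2 (depth now 0)
Event 15 (EXEC): [MAIN] PC=2: INC 5 -> ACC=23
Event 16 (EXEC): [MAIN] PC=3: HALT

Answer: 23 MAIN 0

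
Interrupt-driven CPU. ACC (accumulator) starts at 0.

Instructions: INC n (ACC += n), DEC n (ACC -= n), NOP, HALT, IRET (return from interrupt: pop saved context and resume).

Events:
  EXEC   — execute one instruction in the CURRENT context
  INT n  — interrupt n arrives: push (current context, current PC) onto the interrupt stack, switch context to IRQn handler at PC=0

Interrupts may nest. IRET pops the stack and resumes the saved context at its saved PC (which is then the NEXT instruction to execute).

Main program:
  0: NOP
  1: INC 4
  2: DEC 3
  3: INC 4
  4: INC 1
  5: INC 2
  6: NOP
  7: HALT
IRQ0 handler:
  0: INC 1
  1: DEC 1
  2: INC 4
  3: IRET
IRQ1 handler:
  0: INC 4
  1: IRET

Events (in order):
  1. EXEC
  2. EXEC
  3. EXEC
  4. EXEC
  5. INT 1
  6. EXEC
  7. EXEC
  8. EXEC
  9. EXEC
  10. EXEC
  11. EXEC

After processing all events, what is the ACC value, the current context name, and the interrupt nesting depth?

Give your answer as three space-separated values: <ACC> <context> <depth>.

Answer: 12 MAIN 0

Derivation:
Event 1 (EXEC): [MAIN] PC=0: NOP
Event 2 (EXEC): [MAIN] PC=1: INC 4 -> ACC=4
Event 3 (EXEC): [MAIN] PC=2: DEC 3 -> ACC=1
Event 4 (EXEC): [MAIN] PC=3: INC 4 -> ACC=5
Event 5 (INT 1): INT 1 arrives: push (MAIN, PC=4), enter IRQ1 at PC=0 (depth now 1)
Event 6 (EXEC): [IRQ1] PC=0: INC 4 -> ACC=9
Event 7 (EXEC): [IRQ1] PC=1: IRET -> resume MAIN at PC=4 (depth now 0)
Event 8 (EXEC): [MAIN] PC=4: INC 1 -> ACC=10
Event 9 (EXEC): [MAIN] PC=5: INC 2 -> ACC=12
Event 10 (EXEC): [MAIN] PC=6: NOP
Event 11 (EXEC): [MAIN] PC=7: HALT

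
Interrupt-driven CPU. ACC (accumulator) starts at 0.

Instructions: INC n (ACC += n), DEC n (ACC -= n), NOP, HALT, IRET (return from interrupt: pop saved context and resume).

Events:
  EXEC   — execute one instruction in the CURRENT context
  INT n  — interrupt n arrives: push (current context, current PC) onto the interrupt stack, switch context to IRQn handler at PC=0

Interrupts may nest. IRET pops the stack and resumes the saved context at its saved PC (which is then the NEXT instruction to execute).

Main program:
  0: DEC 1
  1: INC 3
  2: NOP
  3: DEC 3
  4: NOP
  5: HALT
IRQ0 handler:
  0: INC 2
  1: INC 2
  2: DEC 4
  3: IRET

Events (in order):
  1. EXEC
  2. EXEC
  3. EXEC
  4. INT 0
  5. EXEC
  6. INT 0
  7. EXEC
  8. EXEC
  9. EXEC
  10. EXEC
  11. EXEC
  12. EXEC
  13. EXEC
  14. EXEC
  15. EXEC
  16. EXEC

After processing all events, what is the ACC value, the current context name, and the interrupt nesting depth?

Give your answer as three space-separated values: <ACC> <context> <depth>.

Answer: -1 MAIN 0

Derivation:
Event 1 (EXEC): [MAIN] PC=0: DEC 1 -> ACC=-1
Event 2 (EXEC): [MAIN] PC=1: INC 3 -> ACC=2
Event 3 (EXEC): [MAIN] PC=2: NOP
Event 4 (INT 0): INT 0 arrives: push (MAIN, PC=3), enter IRQ0 at PC=0 (depth now 1)
Event 5 (EXEC): [IRQ0] PC=0: INC 2 -> ACC=4
Event 6 (INT 0): INT 0 arrives: push (IRQ0, PC=1), enter IRQ0 at PC=0 (depth now 2)
Event 7 (EXEC): [IRQ0] PC=0: INC 2 -> ACC=6
Event 8 (EXEC): [IRQ0] PC=1: INC 2 -> ACC=8
Event 9 (EXEC): [IRQ0] PC=2: DEC 4 -> ACC=4
Event 10 (EXEC): [IRQ0] PC=3: IRET -> resume IRQ0 at PC=1 (depth now 1)
Event 11 (EXEC): [IRQ0] PC=1: INC 2 -> ACC=6
Event 12 (EXEC): [IRQ0] PC=2: DEC 4 -> ACC=2
Event 13 (EXEC): [IRQ0] PC=3: IRET -> resume MAIN at PC=3 (depth now 0)
Event 14 (EXEC): [MAIN] PC=3: DEC 3 -> ACC=-1
Event 15 (EXEC): [MAIN] PC=4: NOP
Event 16 (EXEC): [MAIN] PC=5: HALT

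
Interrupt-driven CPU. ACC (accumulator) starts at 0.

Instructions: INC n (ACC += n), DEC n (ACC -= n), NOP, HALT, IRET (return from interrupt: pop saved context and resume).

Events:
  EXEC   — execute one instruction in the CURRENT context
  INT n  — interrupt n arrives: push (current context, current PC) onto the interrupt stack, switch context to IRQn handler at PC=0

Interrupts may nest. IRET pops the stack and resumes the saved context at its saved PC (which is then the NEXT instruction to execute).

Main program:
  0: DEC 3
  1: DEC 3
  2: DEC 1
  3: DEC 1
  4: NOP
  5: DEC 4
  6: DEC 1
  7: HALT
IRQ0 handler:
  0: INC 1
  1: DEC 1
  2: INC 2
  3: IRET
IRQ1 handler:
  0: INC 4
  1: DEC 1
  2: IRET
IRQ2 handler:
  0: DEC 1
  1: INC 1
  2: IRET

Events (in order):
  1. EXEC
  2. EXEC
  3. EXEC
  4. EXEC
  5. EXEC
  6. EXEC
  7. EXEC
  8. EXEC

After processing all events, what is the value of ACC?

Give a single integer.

Event 1 (EXEC): [MAIN] PC=0: DEC 3 -> ACC=-3
Event 2 (EXEC): [MAIN] PC=1: DEC 3 -> ACC=-6
Event 3 (EXEC): [MAIN] PC=2: DEC 1 -> ACC=-7
Event 4 (EXEC): [MAIN] PC=3: DEC 1 -> ACC=-8
Event 5 (EXEC): [MAIN] PC=4: NOP
Event 6 (EXEC): [MAIN] PC=5: DEC 4 -> ACC=-12
Event 7 (EXEC): [MAIN] PC=6: DEC 1 -> ACC=-13
Event 8 (EXEC): [MAIN] PC=7: HALT

Answer: -13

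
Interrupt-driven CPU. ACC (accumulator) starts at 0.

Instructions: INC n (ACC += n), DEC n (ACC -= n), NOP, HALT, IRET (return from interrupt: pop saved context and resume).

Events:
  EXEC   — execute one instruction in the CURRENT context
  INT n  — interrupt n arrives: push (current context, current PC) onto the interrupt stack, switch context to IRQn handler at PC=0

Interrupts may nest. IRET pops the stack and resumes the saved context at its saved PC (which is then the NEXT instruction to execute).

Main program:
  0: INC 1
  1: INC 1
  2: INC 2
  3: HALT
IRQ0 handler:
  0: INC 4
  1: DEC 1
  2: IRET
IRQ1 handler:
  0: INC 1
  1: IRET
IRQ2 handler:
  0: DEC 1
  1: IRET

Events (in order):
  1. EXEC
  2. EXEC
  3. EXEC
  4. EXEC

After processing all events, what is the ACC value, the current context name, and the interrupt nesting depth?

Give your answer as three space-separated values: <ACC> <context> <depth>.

Answer: 4 MAIN 0

Derivation:
Event 1 (EXEC): [MAIN] PC=0: INC 1 -> ACC=1
Event 2 (EXEC): [MAIN] PC=1: INC 1 -> ACC=2
Event 3 (EXEC): [MAIN] PC=2: INC 2 -> ACC=4
Event 4 (EXEC): [MAIN] PC=3: HALT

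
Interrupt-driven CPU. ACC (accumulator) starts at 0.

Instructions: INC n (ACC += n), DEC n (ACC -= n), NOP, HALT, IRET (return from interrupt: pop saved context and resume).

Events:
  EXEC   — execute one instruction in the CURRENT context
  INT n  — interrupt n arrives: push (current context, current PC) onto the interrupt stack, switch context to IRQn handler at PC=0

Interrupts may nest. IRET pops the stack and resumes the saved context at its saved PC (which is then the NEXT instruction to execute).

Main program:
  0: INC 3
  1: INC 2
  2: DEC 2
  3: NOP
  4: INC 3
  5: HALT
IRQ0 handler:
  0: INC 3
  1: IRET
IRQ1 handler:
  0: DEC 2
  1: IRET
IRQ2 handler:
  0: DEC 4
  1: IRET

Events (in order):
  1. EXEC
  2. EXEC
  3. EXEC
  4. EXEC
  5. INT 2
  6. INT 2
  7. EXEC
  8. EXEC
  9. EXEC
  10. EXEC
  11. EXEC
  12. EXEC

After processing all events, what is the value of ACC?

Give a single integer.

Answer: -2

Derivation:
Event 1 (EXEC): [MAIN] PC=0: INC 3 -> ACC=3
Event 2 (EXEC): [MAIN] PC=1: INC 2 -> ACC=5
Event 3 (EXEC): [MAIN] PC=2: DEC 2 -> ACC=3
Event 4 (EXEC): [MAIN] PC=3: NOP
Event 5 (INT 2): INT 2 arrives: push (MAIN, PC=4), enter IRQ2 at PC=0 (depth now 1)
Event 6 (INT 2): INT 2 arrives: push (IRQ2, PC=0), enter IRQ2 at PC=0 (depth now 2)
Event 7 (EXEC): [IRQ2] PC=0: DEC 4 -> ACC=-1
Event 8 (EXEC): [IRQ2] PC=1: IRET -> resume IRQ2 at PC=0 (depth now 1)
Event 9 (EXEC): [IRQ2] PC=0: DEC 4 -> ACC=-5
Event 10 (EXEC): [IRQ2] PC=1: IRET -> resume MAIN at PC=4 (depth now 0)
Event 11 (EXEC): [MAIN] PC=4: INC 3 -> ACC=-2
Event 12 (EXEC): [MAIN] PC=5: HALT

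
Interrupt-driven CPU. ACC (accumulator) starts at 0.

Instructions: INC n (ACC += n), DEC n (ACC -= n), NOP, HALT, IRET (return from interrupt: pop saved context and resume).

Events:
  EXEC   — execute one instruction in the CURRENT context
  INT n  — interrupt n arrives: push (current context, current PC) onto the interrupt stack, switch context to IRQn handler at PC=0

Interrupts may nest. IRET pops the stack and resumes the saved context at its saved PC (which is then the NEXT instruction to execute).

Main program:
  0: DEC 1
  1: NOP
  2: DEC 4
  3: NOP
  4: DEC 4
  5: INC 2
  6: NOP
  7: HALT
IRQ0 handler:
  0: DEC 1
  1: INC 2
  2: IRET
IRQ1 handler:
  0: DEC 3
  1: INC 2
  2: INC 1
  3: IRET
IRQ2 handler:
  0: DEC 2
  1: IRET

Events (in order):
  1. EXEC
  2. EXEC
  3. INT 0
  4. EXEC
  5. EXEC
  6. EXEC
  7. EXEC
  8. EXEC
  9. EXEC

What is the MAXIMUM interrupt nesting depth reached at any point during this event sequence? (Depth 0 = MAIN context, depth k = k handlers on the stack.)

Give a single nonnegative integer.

Event 1 (EXEC): [MAIN] PC=0: DEC 1 -> ACC=-1 [depth=0]
Event 2 (EXEC): [MAIN] PC=1: NOP [depth=0]
Event 3 (INT 0): INT 0 arrives: push (MAIN, PC=2), enter IRQ0 at PC=0 (depth now 1) [depth=1]
Event 4 (EXEC): [IRQ0] PC=0: DEC 1 -> ACC=-2 [depth=1]
Event 5 (EXEC): [IRQ0] PC=1: INC 2 -> ACC=0 [depth=1]
Event 6 (EXEC): [IRQ0] PC=2: IRET -> resume MAIN at PC=2 (depth now 0) [depth=0]
Event 7 (EXEC): [MAIN] PC=2: DEC 4 -> ACC=-4 [depth=0]
Event 8 (EXEC): [MAIN] PC=3: NOP [depth=0]
Event 9 (EXEC): [MAIN] PC=4: DEC 4 -> ACC=-8 [depth=0]
Max depth observed: 1

Answer: 1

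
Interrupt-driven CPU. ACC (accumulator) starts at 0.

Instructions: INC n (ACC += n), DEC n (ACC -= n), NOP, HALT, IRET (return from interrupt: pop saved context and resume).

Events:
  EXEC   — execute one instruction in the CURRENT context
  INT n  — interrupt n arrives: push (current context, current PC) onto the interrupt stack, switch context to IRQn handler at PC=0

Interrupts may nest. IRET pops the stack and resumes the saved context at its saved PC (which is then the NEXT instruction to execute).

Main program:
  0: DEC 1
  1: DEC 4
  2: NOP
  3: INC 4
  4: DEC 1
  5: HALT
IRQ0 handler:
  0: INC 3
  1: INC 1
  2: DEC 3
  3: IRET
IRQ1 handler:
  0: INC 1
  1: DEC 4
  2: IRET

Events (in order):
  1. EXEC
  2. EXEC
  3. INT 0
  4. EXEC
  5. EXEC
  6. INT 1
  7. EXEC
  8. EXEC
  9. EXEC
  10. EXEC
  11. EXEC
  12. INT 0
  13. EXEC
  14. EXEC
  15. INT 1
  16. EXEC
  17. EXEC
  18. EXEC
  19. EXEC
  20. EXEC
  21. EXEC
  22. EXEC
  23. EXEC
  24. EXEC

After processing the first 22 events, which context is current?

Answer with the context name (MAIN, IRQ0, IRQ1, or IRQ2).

Answer: MAIN

Derivation:
Event 1 (EXEC): [MAIN] PC=0: DEC 1 -> ACC=-1
Event 2 (EXEC): [MAIN] PC=1: DEC 4 -> ACC=-5
Event 3 (INT 0): INT 0 arrives: push (MAIN, PC=2), enter IRQ0 at PC=0 (depth now 1)
Event 4 (EXEC): [IRQ0] PC=0: INC 3 -> ACC=-2
Event 5 (EXEC): [IRQ0] PC=1: INC 1 -> ACC=-1
Event 6 (INT 1): INT 1 arrives: push (IRQ0, PC=2), enter IRQ1 at PC=0 (depth now 2)
Event 7 (EXEC): [IRQ1] PC=0: INC 1 -> ACC=0
Event 8 (EXEC): [IRQ1] PC=1: DEC 4 -> ACC=-4
Event 9 (EXEC): [IRQ1] PC=2: IRET -> resume IRQ0 at PC=2 (depth now 1)
Event 10 (EXEC): [IRQ0] PC=2: DEC 3 -> ACC=-7
Event 11 (EXEC): [IRQ0] PC=3: IRET -> resume MAIN at PC=2 (depth now 0)
Event 12 (INT 0): INT 0 arrives: push (MAIN, PC=2), enter IRQ0 at PC=0 (depth now 1)
Event 13 (EXEC): [IRQ0] PC=0: INC 3 -> ACC=-4
Event 14 (EXEC): [IRQ0] PC=1: INC 1 -> ACC=-3
Event 15 (INT 1): INT 1 arrives: push (IRQ0, PC=2), enter IRQ1 at PC=0 (depth now 2)
Event 16 (EXEC): [IRQ1] PC=0: INC 1 -> ACC=-2
Event 17 (EXEC): [IRQ1] PC=1: DEC 4 -> ACC=-6
Event 18 (EXEC): [IRQ1] PC=2: IRET -> resume IRQ0 at PC=2 (depth now 1)
Event 19 (EXEC): [IRQ0] PC=2: DEC 3 -> ACC=-9
Event 20 (EXEC): [IRQ0] PC=3: IRET -> resume MAIN at PC=2 (depth now 0)
Event 21 (EXEC): [MAIN] PC=2: NOP
Event 22 (EXEC): [MAIN] PC=3: INC 4 -> ACC=-5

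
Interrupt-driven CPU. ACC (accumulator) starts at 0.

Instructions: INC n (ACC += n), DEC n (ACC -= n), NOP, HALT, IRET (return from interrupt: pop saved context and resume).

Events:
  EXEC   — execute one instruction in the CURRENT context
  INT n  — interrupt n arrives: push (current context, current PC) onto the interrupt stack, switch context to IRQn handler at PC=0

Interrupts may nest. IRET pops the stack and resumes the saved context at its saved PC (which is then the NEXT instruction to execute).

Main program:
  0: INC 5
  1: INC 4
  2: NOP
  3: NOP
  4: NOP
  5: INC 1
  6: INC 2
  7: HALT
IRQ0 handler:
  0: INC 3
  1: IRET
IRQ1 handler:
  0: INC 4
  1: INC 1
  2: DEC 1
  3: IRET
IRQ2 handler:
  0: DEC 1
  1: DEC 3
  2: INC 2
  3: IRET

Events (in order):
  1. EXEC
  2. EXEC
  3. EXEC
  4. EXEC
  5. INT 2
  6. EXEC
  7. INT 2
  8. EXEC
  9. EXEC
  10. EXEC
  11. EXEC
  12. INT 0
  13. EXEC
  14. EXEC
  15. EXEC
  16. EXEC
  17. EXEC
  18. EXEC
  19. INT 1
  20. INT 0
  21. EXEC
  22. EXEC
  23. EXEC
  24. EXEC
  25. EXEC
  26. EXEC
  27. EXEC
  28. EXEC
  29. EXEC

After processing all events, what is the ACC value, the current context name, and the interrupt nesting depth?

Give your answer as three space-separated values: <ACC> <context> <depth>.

Event 1 (EXEC): [MAIN] PC=0: INC 5 -> ACC=5
Event 2 (EXEC): [MAIN] PC=1: INC 4 -> ACC=9
Event 3 (EXEC): [MAIN] PC=2: NOP
Event 4 (EXEC): [MAIN] PC=3: NOP
Event 5 (INT 2): INT 2 arrives: push (MAIN, PC=4), enter IRQ2 at PC=0 (depth now 1)
Event 6 (EXEC): [IRQ2] PC=0: DEC 1 -> ACC=8
Event 7 (INT 2): INT 2 arrives: push (IRQ2, PC=1), enter IRQ2 at PC=0 (depth now 2)
Event 8 (EXEC): [IRQ2] PC=0: DEC 1 -> ACC=7
Event 9 (EXEC): [IRQ2] PC=1: DEC 3 -> ACC=4
Event 10 (EXEC): [IRQ2] PC=2: INC 2 -> ACC=6
Event 11 (EXEC): [IRQ2] PC=3: IRET -> resume IRQ2 at PC=1 (depth now 1)
Event 12 (INT 0): INT 0 arrives: push (IRQ2, PC=1), enter IRQ0 at PC=0 (depth now 2)
Event 13 (EXEC): [IRQ0] PC=0: INC 3 -> ACC=9
Event 14 (EXEC): [IRQ0] PC=1: IRET -> resume IRQ2 at PC=1 (depth now 1)
Event 15 (EXEC): [IRQ2] PC=1: DEC 3 -> ACC=6
Event 16 (EXEC): [IRQ2] PC=2: INC 2 -> ACC=8
Event 17 (EXEC): [IRQ2] PC=3: IRET -> resume MAIN at PC=4 (depth now 0)
Event 18 (EXEC): [MAIN] PC=4: NOP
Event 19 (INT 1): INT 1 arrives: push (MAIN, PC=5), enter IRQ1 at PC=0 (depth now 1)
Event 20 (INT 0): INT 0 arrives: push (IRQ1, PC=0), enter IRQ0 at PC=0 (depth now 2)
Event 21 (EXEC): [IRQ0] PC=0: INC 3 -> ACC=11
Event 22 (EXEC): [IRQ0] PC=1: IRET -> resume IRQ1 at PC=0 (depth now 1)
Event 23 (EXEC): [IRQ1] PC=0: INC 4 -> ACC=15
Event 24 (EXEC): [IRQ1] PC=1: INC 1 -> ACC=16
Event 25 (EXEC): [IRQ1] PC=2: DEC 1 -> ACC=15
Event 26 (EXEC): [IRQ1] PC=3: IRET -> resume MAIN at PC=5 (depth now 0)
Event 27 (EXEC): [MAIN] PC=5: INC 1 -> ACC=16
Event 28 (EXEC): [MAIN] PC=6: INC 2 -> ACC=18
Event 29 (EXEC): [MAIN] PC=7: HALT

Answer: 18 MAIN 0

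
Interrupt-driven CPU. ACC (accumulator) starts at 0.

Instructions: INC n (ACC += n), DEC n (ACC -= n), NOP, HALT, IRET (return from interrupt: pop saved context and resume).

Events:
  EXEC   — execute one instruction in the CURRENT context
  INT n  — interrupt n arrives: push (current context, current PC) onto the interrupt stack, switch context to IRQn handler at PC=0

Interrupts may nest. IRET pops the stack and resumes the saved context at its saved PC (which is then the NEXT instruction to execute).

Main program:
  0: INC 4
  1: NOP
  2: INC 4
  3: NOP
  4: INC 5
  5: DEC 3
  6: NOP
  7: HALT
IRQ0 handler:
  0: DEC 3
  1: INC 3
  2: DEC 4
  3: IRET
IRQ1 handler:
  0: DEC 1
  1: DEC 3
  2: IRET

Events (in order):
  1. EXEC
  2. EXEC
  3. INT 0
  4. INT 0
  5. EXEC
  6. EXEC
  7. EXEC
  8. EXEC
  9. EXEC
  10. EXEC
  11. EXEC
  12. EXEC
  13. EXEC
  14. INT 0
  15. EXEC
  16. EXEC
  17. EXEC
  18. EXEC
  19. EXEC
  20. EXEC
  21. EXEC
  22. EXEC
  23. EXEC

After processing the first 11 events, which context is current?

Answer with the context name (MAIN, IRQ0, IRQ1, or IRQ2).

Answer: IRQ0

Derivation:
Event 1 (EXEC): [MAIN] PC=0: INC 4 -> ACC=4
Event 2 (EXEC): [MAIN] PC=1: NOP
Event 3 (INT 0): INT 0 arrives: push (MAIN, PC=2), enter IRQ0 at PC=0 (depth now 1)
Event 4 (INT 0): INT 0 arrives: push (IRQ0, PC=0), enter IRQ0 at PC=0 (depth now 2)
Event 5 (EXEC): [IRQ0] PC=0: DEC 3 -> ACC=1
Event 6 (EXEC): [IRQ0] PC=1: INC 3 -> ACC=4
Event 7 (EXEC): [IRQ0] PC=2: DEC 4 -> ACC=0
Event 8 (EXEC): [IRQ0] PC=3: IRET -> resume IRQ0 at PC=0 (depth now 1)
Event 9 (EXEC): [IRQ0] PC=0: DEC 3 -> ACC=-3
Event 10 (EXEC): [IRQ0] PC=1: INC 3 -> ACC=0
Event 11 (EXEC): [IRQ0] PC=2: DEC 4 -> ACC=-4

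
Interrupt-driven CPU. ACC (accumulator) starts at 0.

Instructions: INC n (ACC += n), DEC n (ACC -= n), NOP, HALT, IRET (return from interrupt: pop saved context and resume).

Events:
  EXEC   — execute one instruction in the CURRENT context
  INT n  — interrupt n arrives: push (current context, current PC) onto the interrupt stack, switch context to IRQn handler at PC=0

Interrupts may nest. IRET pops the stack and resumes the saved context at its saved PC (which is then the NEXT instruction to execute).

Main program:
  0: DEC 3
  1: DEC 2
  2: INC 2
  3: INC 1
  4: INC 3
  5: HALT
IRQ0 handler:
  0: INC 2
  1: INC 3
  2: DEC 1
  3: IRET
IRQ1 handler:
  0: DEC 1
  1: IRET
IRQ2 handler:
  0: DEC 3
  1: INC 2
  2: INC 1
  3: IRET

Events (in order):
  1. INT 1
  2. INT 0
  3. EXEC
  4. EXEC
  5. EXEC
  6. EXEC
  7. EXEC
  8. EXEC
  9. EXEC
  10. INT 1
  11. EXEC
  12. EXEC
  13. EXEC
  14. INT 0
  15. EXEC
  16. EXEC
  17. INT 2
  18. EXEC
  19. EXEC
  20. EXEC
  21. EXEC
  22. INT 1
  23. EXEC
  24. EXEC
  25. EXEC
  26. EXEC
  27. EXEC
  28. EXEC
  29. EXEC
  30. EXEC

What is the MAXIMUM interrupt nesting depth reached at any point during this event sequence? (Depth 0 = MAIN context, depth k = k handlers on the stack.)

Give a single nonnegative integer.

Event 1 (INT 1): INT 1 arrives: push (MAIN, PC=0), enter IRQ1 at PC=0 (depth now 1) [depth=1]
Event 2 (INT 0): INT 0 arrives: push (IRQ1, PC=0), enter IRQ0 at PC=0 (depth now 2) [depth=2]
Event 3 (EXEC): [IRQ0] PC=0: INC 2 -> ACC=2 [depth=2]
Event 4 (EXEC): [IRQ0] PC=1: INC 3 -> ACC=5 [depth=2]
Event 5 (EXEC): [IRQ0] PC=2: DEC 1 -> ACC=4 [depth=2]
Event 6 (EXEC): [IRQ0] PC=3: IRET -> resume IRQ1 at PC=0 (depth now 1) [depth=1]
Event 7 (EXEC): [IRQ1] PC=0: DEC 1 -> ACC=3 [depth=1]
Event 8 (EXEC): [IRQ1] PC=1: IRET -> resume MAIN at PC=0 (depth now 0) [depth=0]
Event 9 (EXEC): [MAIN] PC=0: DEC 3 -> ACC=0 [depth=0]
Event 10 (INT 1): INT 1 arrives: push (MAIN, PC=1), enter IRQ1 at PC=0 (depth now 1) [depth=1]
Event 11 (EXEC): [IRQ1] PC=0: DEC 1 -> ACC=-1 [depth=1]
Event 12 (EXEC): [IRQ1] PC=1: IRET -> resume MAIN at PC=1 (depth now 0) [depth=0]
Event 13 (EXEC): [MAIN] PC=1: DEC 2 -> ACC=-3 [depth=0]
Event 14 (INT 0): INT 0 arrives: push (MAIN, PC=2), enter IRQ0 at PC=0 (depth now 1) [depth=1]
Event 15 (EXEC): [IRQ0] PC=0: INC 2 -> ACC=-1 [depth=1]
Event 16 (EXEC): [IRQ0] PC=1: INC 3 -> ACC=2 [depth=1]
Event 17 (INT 2): INT 2 arrives: push (IRQ0, PC=2), enter IRQ2 at PC=0 (depth now 2) [depth=2]
Event 18 (EXEC): [IRQ2] PC=0: DEC 3 -> ACC=-1 [depth=2]
Event 19 (EXEC): [IRQ2] PC=1: INC 2 -> ACC=1 [depth=2]
Event 20 (EXEC): [IRQ2] PC=2: INC 1 -> ACC=2 [depth=2]
Event 21 (EXEC): [IRQ2] PC=3: IRET -> resume IRQ0 at PC=2 (depth now 1) [depth=1]
Event 22 (INT 1): INT 1 arrives: push (IRQ0, PC=2), enter IRQ1 at PC=0 (depth now 2) [depth=2]
Event 23 (EXEC): [IRQ1] PC=0: DEC 1 -> ACC=1 [depth=2]
Event 24 (EXEC): [IRQ1] PC=1: IRET -> resume IRQ0 at PC=2 (depth now 1) [depth=1]
Event 25 (EXEC): [IRQ0] PC=2: DEC 1 -> ACC=0 [depth=1]
Event 26 (EXEC): [IRQ0] PC=3: IRET -> resume MAIN at PC=2 (depth now 0) [depth=0]
Event 27 (EXEC): [MAIN] PC=2: INC 2 -> ACC=2 [depth=0]
Event 28 (EXEC): [MAIN] PC=3: INC 1 -> ACC=3 [depth=0]
Event 29 (EXEC): [MAIN] PC=4: INC 3 -> ACC=6 [depth=0]
Event 30 (EXEC): [MAIN] PC=5: HALT [depth=0]
Max depth observed: 2

Answer: 2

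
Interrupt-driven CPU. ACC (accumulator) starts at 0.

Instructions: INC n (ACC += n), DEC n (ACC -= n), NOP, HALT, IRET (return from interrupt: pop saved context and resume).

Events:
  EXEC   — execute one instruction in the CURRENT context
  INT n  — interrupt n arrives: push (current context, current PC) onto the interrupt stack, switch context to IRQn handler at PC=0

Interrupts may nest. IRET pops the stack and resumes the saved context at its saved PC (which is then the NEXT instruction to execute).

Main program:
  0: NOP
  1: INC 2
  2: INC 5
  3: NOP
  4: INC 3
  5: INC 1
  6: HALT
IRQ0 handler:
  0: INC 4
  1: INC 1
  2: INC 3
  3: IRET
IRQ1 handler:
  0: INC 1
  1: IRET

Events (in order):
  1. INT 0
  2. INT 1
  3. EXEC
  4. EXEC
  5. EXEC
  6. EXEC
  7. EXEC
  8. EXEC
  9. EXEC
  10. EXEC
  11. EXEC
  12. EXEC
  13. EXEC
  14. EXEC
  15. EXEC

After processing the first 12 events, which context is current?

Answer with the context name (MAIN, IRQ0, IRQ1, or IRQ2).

Answer: MAIN

Derivation:
Event 1 (INT 0): INT 0 arrives: push (MAIN, PC=0), enter IRQ0 at PC=0 (depth now 1)
Event 2 (INT 1): INT 1 arrives: push (IRQ0, PC=0), enter IRQ1 at PC=0 (depth now 2)
Event 3 (EXEC): [IRQ1] PC=0: INC 1 -> ACC=1
Event 4 (EXEC): [IRQ1] PC=1: IRET -> resume IRQ0 at PC=0 (depth now 1)
Event 5 (EXEC): [IRQ0] PC=0: INC 4 -> ACC=5
Event 6 (EXEC): [IRQ0] PC=1: INC 1 -> ACC=6
Event 7 (EXEC): [IRQ0] PC=2: INC 3 -> ACC=9
Event 8 (EXEC): [IRQ0] PC=3: IRET -> resume MAIN at PC=0 (depth now 0)
Event 9 (EXEC): [MAIN] PC=0: NOP
Event 10 (EXEC): [MAIN] PC=1: INC 2 -> ACC=11
Event 11 (EXEC): [MAIN] PC=2: INC 5 -> ACC=16
Event 12 (EXEC): [MAIN] PC=3: NOP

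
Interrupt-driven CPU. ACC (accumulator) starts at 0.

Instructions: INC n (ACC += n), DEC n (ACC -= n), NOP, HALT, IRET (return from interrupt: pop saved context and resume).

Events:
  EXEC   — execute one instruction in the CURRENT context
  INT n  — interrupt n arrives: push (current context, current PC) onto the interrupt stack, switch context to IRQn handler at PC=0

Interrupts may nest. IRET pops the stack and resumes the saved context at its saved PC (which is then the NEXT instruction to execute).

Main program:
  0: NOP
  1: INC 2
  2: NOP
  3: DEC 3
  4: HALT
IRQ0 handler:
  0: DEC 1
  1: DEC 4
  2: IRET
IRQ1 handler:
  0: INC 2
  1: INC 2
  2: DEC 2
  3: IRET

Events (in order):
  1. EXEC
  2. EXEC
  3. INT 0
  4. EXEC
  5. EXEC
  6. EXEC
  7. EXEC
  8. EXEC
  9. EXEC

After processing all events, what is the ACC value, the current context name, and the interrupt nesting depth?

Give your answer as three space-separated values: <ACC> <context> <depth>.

Answer: -6 MAIN 0

Derivation:
Event 1 (EXEC): [MAIN] PC=0: NOP
Event 2 (EXEC): [MAIN] PC=1: INC 2 -> ACC=2
Event 3 (INT 0): INT 0 arrives: push (MAIN, PC=2), enter IRQ0 at PC=0 (depth now 1)
Event 4 (EXEC): [IRQ0] PC=0: DEC 1 -> ACC=1
Event 5 (EXEC): [IRQ0] PC=1: DEC 4 -> ACC=-3
Event 6 (EXEC): [IRQ0] PC=2: IRET -> resume MAIN at PC=2 (depth now 0)
Event 7 (EXEC): [MAIN] PC=2: NOP
Event 8 (EXEC): [MAIN] PC=3: DEC 3 -> ACC=-6
Event 9 (EXEC): [MAIN] PC=4: HALT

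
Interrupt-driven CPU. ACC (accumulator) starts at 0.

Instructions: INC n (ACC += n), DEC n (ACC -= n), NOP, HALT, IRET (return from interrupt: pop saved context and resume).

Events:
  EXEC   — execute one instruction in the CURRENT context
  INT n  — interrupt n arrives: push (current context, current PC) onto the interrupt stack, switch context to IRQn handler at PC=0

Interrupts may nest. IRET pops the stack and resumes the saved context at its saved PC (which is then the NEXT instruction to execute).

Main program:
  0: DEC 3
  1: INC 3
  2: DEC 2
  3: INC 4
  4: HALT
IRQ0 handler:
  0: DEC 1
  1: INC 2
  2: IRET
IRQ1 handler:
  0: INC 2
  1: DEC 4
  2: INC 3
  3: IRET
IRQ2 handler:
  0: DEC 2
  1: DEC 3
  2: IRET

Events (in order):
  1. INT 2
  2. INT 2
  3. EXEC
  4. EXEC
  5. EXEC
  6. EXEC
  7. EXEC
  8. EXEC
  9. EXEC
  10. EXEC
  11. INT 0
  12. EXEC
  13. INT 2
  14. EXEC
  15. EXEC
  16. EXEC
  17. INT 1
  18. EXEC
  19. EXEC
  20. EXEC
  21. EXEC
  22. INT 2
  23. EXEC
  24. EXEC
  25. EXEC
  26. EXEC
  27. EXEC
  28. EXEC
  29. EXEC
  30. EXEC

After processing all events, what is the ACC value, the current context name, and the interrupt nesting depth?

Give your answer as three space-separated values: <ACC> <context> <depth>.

Answer: -16 MAIN 0

Derivation:
Event 1 (INT 2): INT 2 arrives: push (MAIN, PC=0), enter IRQ2 at PC=0 (depth now 1)
Event 2 (INT 2): INT 2 arrives: push (IRQ2, PC=0), enter IRQ2 at PC=0 (depth now 2)
Event 3 (EXEC): [IRQ2] PC=0: DEC 2 -> ACC=-2
Event 4 (EXEC): [IRQ2] PC=1: DEC 3 -> ACC=-5
Event 5 (EXEC): [IRQ2] PC=2: IRET -> resume IRQ2 at PC=0 (depth now 1)
Event 6 (EXEC): [IRQ2] PC=0: DEC 2 -> ACC=-7
Event 7 (EXEC): [IRQ2] PC=1: DEC 3 -> ACC=-10
Event 8 (EXEC): [IRQ2] PC=2: IRET -> resume MAIN at PC=0 (depth now 0)
Event 9 (EXEC): [MAIN] PC=0: DEC 3 -> ACC=-13
Event 10 (EXEC): [MAIN] PC=1: INC 3 -> ACC=-10
Event 11 (INT 0): INT 0 arrives: push (MAIN, PC=2), enter IRQ0 at PC=0 (depth now 1)
Event 12 (EXEC): [IRQ0] PC=0: DEC 1 -> ACC=-11
Event 13 (INT 2): INT 2 arrives: push (IRQ0, PC=1), enter IRQ2 at PC=0 (depth now 2)
Event 14 (EXEC): [IRQ2] PC=0: DEC 2 -> ACC=-13
Event 15 (EXEC): [IRQ2] PC=1: DEC 3 -> ACC=-16
Event 16 (EXEC): [IRQ2] PC=2: IRET -> resume IRQ0 at PC=1 (depth now 1)
Event 17 (INT 1): INT 1 arrives: push (IRQ0, PC=1), enter IRQ1 at PC=0 (depth now 2)
Event 18 (EXEC): [IRQ1] PC=0: INC 2 -> ACC=-14
Event 19 (EXEC): [IRQ1] PC=1: DEC 4 -> ACC=-18
Event 20 (EXEC): [IRQ1] PC=2: INC 3 -> ACC=-15
Event 21 (EXEC): [IRQ1] PC=3: IRET -> resume IRQ0 at PC=1 (depth now 1)
Event 22 (INT 2): INT 2 arrives: push (IRQ0, PC=1), enter IRQ2 at PC=0 (depth now 2)
Event 23 (EXEC): [IRQ2] PC=0: DEC 2 -> ACC=-17
Event 24 (EXEC): [IRQ2] PC=1: DEC 3 -> ACC=-20
Event 25 (EXEC): [IRQ2] PC=2: IRET -> resume IRQ0 at PC=1 (depth now 1)
Event 26 (EXEC): [IRQ0] PC=1: INC 2 -> ACC=-18
Event 27 (EXEC): [IRQ0] PC=2: IRET -> resume MAIN at PC=2 (depth now 0)
Event 28 (EXEC): [MAIN] PC=2: DEC 2 -> ACC=-20
Event 29 (EXEC): [MAIN] PC=3: INC 4 -> ACC=-16
Event 30 (EXEC): [MAIN] PC=4: HALT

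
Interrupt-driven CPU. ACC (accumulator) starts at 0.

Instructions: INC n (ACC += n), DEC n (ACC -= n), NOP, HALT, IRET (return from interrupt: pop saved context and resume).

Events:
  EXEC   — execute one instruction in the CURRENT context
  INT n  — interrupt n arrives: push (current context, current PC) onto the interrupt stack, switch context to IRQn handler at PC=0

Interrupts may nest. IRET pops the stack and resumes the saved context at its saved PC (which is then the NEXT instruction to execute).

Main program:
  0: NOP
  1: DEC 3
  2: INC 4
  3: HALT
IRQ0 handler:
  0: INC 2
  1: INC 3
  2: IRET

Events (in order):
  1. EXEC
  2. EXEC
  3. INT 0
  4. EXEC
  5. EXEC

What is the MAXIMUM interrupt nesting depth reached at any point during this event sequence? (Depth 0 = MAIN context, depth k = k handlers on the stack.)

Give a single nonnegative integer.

Answer: 1

Derivation:
Event 1 (EXEC): [MAIN] PC=0: NOP [depth=0]
Event 2 (EXEC): [MAIN] PC=1: DEC 3 -> ACC=-3 [depth=0]
Event 3 (INT 0): INT 0 arrives: push (MAIN, PC=2), enter IRQ0 at PC=0 (depth now 1) [depth=1]
Event 4 (EXEC): [IRQ0] PC=0: INC 2 -> ACC=-1 [depth=1]
Event 5 (EXEC): [IRQ0] PC=1: INC 3 -> ACC=2 [depth=1]
Max depth observed: 1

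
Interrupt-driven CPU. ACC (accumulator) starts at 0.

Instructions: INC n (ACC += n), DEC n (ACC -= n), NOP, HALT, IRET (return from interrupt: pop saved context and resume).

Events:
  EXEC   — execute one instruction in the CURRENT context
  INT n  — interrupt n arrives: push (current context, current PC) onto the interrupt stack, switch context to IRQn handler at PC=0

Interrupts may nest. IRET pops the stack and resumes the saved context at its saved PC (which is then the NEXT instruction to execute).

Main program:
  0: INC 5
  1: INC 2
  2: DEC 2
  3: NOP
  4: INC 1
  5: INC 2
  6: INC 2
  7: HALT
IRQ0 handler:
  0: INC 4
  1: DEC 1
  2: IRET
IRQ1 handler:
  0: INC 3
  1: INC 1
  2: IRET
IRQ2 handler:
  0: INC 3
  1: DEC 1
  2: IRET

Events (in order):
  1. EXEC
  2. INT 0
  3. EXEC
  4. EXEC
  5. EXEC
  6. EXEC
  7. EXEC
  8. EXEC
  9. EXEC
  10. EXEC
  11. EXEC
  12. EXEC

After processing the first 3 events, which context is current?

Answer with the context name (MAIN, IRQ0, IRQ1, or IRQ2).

Answer: IRQ0

Derivation:
Event 1 (EXEC): [MAIN] PC=0: INC 5 -> ACC=5
Event 2 (INT 0): INT 0 arrives: push (MAIN, PC=1), enter IRQ0 at PC=0 (depth now 1)
Event 3 (EXEC): [IRQ0] PC=0: INC 4 -> ACC=9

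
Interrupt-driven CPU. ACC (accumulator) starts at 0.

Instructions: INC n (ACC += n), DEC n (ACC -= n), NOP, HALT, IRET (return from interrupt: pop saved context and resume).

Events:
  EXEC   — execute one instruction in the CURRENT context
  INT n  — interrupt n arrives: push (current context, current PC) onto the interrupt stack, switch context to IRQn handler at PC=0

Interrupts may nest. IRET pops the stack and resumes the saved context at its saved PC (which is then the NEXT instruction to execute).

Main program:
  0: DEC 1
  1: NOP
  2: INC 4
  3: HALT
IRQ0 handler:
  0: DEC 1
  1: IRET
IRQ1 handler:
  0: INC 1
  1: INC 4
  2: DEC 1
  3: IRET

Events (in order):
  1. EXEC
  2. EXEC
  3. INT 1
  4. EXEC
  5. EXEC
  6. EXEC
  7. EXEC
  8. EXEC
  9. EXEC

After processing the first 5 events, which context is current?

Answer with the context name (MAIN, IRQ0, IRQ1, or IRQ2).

Answer: IRQ1

Derivation:
Event 1 (EXEC): [MAIN] PC=0: DEC 1 -> ACC=-1
Event 2 (EXEC): [MAIN] PC=1: NOP
Event 3 (INT 1): INT 1 arrives: push (MAIN, PC=2), enter IRQ1 at PC=0 (depth now 1)
Event 4 (EXEC): [IRQ1] PC=0: INC 1 -> ACC=0
Event 5 (EXEC): [IRQ1] PC=1: INC 4 -> ACC=4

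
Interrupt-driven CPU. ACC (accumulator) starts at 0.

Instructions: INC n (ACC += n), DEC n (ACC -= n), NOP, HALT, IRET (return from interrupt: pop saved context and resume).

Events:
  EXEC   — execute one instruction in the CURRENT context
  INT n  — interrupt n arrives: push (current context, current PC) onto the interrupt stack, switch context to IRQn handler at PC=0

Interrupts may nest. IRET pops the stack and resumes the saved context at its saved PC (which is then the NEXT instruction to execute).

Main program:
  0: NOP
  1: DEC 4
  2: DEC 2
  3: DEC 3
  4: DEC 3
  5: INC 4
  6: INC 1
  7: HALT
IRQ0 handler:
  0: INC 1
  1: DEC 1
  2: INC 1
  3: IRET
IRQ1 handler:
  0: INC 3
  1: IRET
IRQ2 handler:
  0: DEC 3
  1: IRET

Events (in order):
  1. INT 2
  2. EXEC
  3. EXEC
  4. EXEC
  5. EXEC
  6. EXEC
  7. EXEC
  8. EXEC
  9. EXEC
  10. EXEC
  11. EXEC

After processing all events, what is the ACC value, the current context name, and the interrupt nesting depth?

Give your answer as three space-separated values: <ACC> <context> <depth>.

Answer: -10 MAIN 0

Derivation:
Event 1 (INT 2): INT 2 arrives: push (MAIN, PC=0), enter IRQ2 at PC=0 (depth now 1)
Event 2 (EXEC): [IRQ2] PC=0: DEC 3 -> ACC=-3
Event 3 (EXEC): [IRQ2] PC=1: IRET -> resume MAIN at PC=0 (depth now 0)
Event 4 (EXEC): [MAIN] PC=0: NOP
Event 5 (EXEC): [MAIN] PC=1: DEC 4 -> ACC=-7
Event 6 (EXEC): [MAIN] PC=2: DEC 2 -> ACC=-9
Event 7 (EXEC): [MAIN] PC=3: DEC 3 -> ACC=-12
Event 8 (EXEC): [MAIN] PC=4: DEC 3 -> ACC=-15
Event 9 (EXEC): [MAIN] PC=5: INC 4 -> ACC=-11
Event 10 (EXEC): [MAIN] PC=6: INC 1 -> ACC=-10
Event 11 (EXEC): [MAIN] PC=7: HALT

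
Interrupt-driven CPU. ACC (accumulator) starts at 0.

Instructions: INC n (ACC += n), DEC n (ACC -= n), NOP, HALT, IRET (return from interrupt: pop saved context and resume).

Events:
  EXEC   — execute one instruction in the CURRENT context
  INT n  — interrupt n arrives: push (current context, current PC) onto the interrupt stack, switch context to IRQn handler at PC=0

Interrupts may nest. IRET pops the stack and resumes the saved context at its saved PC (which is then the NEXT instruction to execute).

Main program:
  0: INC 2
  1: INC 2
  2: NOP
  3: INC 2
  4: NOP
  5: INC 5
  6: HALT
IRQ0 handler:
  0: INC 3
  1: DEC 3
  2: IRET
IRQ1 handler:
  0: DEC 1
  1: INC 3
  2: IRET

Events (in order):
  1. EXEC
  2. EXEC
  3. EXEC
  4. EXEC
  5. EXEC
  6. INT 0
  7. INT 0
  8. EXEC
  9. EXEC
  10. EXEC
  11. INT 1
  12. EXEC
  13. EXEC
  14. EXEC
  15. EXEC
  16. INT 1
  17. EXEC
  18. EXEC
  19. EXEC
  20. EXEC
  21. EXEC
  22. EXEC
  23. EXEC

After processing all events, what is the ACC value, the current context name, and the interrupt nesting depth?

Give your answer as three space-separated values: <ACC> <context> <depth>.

Event 1 (EXEC): [MAIN] PC=0: INC 2 -> ACC=2
Event 2 (EXEC): [MAIN] PC=1: INC 2 -> ACC=4
Event 3 (EXEC): [MAIN] PC=2: NOP
Event 4 (EXEC): [MAIN] PC=3: INC 2 -> ACC=6
Event 5 (EXEC): [MAIN] PC=4: NOP
Event 6 (INT 0): INT 0 arrives: push (MAIN, PC=5), enter IRQ0 at PC=0 (depth now 1)
Event 7 (INT 0): INT 0 arrives: push (IRQ0, PC=0), enter IRQ0 at PC=0 (depth now 2)
Event 8 (EXEC): [IRQ0] PC=0: INC 3 -> ACC=9
Event 9 (EXEC): [IRQ0] PC=1: DEC 3 -> ACC=6
Event 10 (EXEC): [IRQ0] PC=2: IRET -> resume IRQ0 at PC=0 (depth now 1)
Event 11 (INT 1): INT 1 arrives: push (IRQ0, PC=0), enter IRQ1 at PC=0 (depth now 2)
Event 12 (EXEC): [IRQ1] PC=0: DEC 1 -> ACC=5
Event 13 (EXEC): [IRQ1] PC=1: INC 3 -> ACC=8
Event 14 (EXEC): [IRQ1] PC=2: IRET -> resume IRQ0 at PC=0 (depth now 1)
Event 15 (EXEC): [IRQ0] PC=0: INC 3 -> ACC=11
Event 16 (INT 1): INT 1 arrives: push (IRQ0, PC=1), enter IRQ1 at PC=0 (depth now 2)
Event 17 (EXEC): [IRQ1] PC=0: DEC 1 -> ACC=10
Event 18 (EXEC): [IRQ1] PC=1: INC 3 -> ACC=13
Event 19 (EXEC): [IRQ1] PC=2: IRET -> resume IRQ0 at PC=1 (depth now 1)
Event 20 (EXEC): [IRQ0] PC=1: DEC 3 -> ACC=10
Event 21 (EXEC): [IRQ0] PC=2: IRET -> resume MAIN at PC=5 (depth now 0)
Event 22 (EXEC): [MAIN] PC=5: INC 5 -> ACC=15
Event 23 (EXEC): [MAIN] PC=6: HALT

Answer: 15 MAIN 0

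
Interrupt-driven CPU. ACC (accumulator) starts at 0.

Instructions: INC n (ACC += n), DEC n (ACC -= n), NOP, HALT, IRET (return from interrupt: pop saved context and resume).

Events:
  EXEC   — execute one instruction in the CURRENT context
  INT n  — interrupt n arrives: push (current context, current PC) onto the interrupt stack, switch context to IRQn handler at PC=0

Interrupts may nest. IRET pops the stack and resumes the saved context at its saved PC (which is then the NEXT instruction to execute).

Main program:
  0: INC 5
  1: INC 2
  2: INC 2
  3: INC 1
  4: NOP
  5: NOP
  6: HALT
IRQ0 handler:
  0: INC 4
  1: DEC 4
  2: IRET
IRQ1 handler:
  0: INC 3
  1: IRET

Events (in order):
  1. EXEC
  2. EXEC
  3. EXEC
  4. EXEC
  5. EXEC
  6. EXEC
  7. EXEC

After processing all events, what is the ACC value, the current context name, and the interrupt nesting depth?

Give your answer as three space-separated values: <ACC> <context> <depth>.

Event 1 (EXEC): [MAIN] PC=0: INC 5 -> ACC=5
Event 2 (EXEC): [MAIN] PC=1: INC 2 -> ACC=7
Event 3 (EXEC): [MAIN] PC=2: INC 2 -> ACC=9
Event 4 (EXEC): [MAIN] PC=3: INC 1 -> ACC=10
Event 5 (EXEC): [MAIN] PC=4: NOP
Event 6 (EXEC): [MAIN] PC=5: NOP
Event 7 (EXEC): [MAIN] PC=6: HALT

Answer: 10 MAIN 0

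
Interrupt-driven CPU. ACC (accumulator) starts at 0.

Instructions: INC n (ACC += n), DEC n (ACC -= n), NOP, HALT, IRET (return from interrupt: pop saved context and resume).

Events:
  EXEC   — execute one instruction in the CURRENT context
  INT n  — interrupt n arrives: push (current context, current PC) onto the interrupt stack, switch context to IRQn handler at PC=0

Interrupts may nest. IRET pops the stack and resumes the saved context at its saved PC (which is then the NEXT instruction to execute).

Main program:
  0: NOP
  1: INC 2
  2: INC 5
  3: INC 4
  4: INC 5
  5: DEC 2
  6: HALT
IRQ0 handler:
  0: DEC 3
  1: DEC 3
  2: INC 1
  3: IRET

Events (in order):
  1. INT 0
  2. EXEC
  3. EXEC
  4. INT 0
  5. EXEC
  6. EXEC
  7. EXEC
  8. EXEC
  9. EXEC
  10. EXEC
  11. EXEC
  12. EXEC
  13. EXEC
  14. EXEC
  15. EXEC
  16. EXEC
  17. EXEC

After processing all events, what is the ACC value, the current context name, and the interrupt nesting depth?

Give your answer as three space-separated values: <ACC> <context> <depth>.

Answer: 4 MAIN 0

Derivation:
Event 1 (INT 0): INT 0 arrives: push (MAIN, PC=0), enter IRQ0 at PC=0 (depth now 1)
Event 2 (EXEC): [IRQ0] PC=0: DEC 3 -> ACC=-3
Event 3 (EXEC): [IRQ0] PC=1: DEC 3 -> ACC=-6
Event 4 (INT 0): INT 0 arrives: push (IRQ0, PC=2), enter IRQ0 at PC=0 (depth now 2)
Event 5 (EXEC): [IRQ0] PC=0: DEC 3 -> ACC=-9
Event 6 (EXEC): [IRQ0] PC=1: DEC 3 -> ACC=-12
Event 7 (EXEC): [IRQ0] PC=2: INC 1 -> ACC=-11
Event 8 (EXEC): [IRQ0] PC=3: IRET -> resume IRQ0 at PC=2 (depth now 1)
Event 9 (EXEC): [IRQ0] PC=2: INC 1 -> ACC=-10
Event 10 (EXEC): [IRQ0] PC=3: IRET -> resume MAIN at PC=0 (depth now 0)
Event 11 (EXEC): [MAIN] PC=0: NOP
Event 12 (EXEC): [MAIN] PC=1: INC 2 -> ACC=-8
Event 13 (EXEC): [MAIN] PC=2: INC 5 -> ACC=-3
Event 14 (EXEC): [MAIN] PC=3: INC 4 -> ACC=1
Event 15 (EXEC): [MAIN] PC=4: INC 5 -> ACC=6
Event 16 (EXEC): [MAIN] PC=5: DEC 2 -> ACC=4
Event 17 (EXEC): [MAIN] PC=6: HALT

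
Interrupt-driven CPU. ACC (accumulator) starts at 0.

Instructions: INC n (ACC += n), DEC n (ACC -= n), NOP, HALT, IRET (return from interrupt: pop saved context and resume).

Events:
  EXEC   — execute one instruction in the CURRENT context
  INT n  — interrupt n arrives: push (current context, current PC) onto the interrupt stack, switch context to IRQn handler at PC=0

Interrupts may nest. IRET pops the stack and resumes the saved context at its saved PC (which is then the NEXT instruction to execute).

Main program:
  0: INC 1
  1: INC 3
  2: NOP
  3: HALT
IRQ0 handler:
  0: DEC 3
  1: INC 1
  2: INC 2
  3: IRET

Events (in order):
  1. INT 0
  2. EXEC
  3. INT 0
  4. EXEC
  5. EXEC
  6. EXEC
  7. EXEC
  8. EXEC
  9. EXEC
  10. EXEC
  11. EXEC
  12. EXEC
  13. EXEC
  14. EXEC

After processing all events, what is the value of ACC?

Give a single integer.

Event 1 (INT 0): INT 0 arrives: push (MAIN, PC=0), enter IRQ0 at PC=0 (depth now 1)
Event 2 (EXEC): [IRQ0] PC=0: DEC 3 -> ACC=-3
Event 3 (INT 0): INT 0 arrives: push (IRQ0, PC=1), enter IRQ0 at PC=0 (depth now 2)
Event 4 (EXEC): [IRQ0] PC=0: DEC 3 -> ACC=-6
Event 5 (EXEC): [IRQ0] PC=1: INC 1 -> ACC=-5
Event 6 (EXEC): [IRQ0] PC=2: INC 2 -> ACC=-3
Event 7 (EXEC): [IRQ0] PC=3: IRET -> resume IRQ0 at PC=1 (depth now 1)
Event 8 (EXEC): [IRQ0] PC=1: INC 1 -> ACC=-2
Event 9 (EXEC): [IRQ0] PC=2: INC 2 -> ACC=0
Event 10 (EXEC): [IRQ0] PC=3: IRET -> resume MAIN at PC=0 (depth now 0)
Event 11 (EXEC): [MAIN] PC=0: INC 1 -> ACC=1
Event 12 (EXEC): [MAIN] PC=1: INC 3 -> ACC=4
Event 13 (EXEC): [MAIN] PC=2: NOP
Event 14 (EXEC): [MAIN] PC=3: HALT

Answer: 4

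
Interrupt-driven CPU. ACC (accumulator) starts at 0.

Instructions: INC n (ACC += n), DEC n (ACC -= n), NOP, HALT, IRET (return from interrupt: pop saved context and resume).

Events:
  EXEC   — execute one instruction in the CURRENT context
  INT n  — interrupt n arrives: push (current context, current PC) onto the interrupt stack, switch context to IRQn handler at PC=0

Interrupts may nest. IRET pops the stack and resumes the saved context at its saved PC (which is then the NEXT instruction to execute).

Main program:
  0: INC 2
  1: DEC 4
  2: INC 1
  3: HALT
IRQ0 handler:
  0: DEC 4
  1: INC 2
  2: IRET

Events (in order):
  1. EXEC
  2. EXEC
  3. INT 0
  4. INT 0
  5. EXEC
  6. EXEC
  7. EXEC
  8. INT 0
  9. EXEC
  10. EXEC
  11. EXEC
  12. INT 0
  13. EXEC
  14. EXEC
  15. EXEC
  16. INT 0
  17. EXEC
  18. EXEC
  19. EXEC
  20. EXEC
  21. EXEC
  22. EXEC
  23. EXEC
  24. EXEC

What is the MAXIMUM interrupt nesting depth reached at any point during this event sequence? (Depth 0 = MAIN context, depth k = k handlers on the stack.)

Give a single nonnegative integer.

Event 1 (EXEC): [MAIN] PC=0: INC 2 -> ACC=2 [depth=0]
Event 2 (EXEC): [MAIN] PC=1: DEC 4 -> ACC=-2 [depth=0]
Event 3 (INT 0): INT 0 arrives: push (MAIN, PC=2), enter IRQ0 at PC=0 (depth now 1) [depth=1]
Event 4 (INT 0): INT 0 arrives: push (IRQ0, PC=0), enter IRQ0 at PC=0 (depth now 2) [depth=2]
Event 5 (EXEC): [IRQ0] PC=0: DEC 4 -> ACC=-6 [depth=2]
Event 6 (EXEC): [IRQ0] PC=1: INC 2 -> ACC=-4 [depth=2]
Event 7 (EXEC): [IRQ0] PC=2: IRET -> resume IRQ0 at PC=0 (depth now 1) [depth=1]
Event 8 (INT 0): INT 0 arrives: push (IRQ0, PC=0), enter IRQ0 at PC=0 (depth now 2) [depth=2]
Event 9 (EXEC): [IRQ0] PC=0: DEC 4 -> ACC=-8 [depth=2]
Event 10 (EXEC): [IRQ0] PC=1: INC 2 -> ACC=-6 [depth=2]
Event 11 (EXEC): [IRQ0] PC=2: IRET -> resume IRQ0 at PC=0 (depth now 1) [depth=1]
Event 12 (INT 0): INT 0 arrives: push (IRQ0, PC=0), enter IRQ0 at PC=0 (depth now 2) [depth=2]
Event 13 (EXEC): [IRQ0] PC=0: DEC 4 -> ACC=-10 [depth=2]
Event 14 (EXEC): [IRQ0] PC=1: INC 2 -> ACC=-8 [depth=2]
Event 15 (EXEC): [IRQ0] PC=2: IRET -> resume IRQ0 at PC=0 (depth now 1) [depth=1]
Event 16 (INT 0): INT 0 arrives: push (IRQ0, PC=0), enter IRQ0 at PC=0 (depth now 2) [depth=2]
Event 17 (EXEC): [IRQ0] PC=0: DEC 4 -> ACC=-12 [depth=2]
Event 18 (EXEC): [IRQ0] PC=1: INC 2 -> ACC=-10 [depth=2]
Event 19 (EXEC): [IRQ0] PC=2: IRET -> resume IRQ0 at PC=0 (depth now 1) [depth=1]
Event 20 (EXEC): [IRQ0] PC=0: DEC 4 -> ACC=-14 [depth=1]
Event 21 (EXEC): [IRQ0] PC=1: INC 2 -> ACC=-12 [depth=1]
Event 22 (EXEC): [IRQ0] PC=2: IRET -> resume MAIN at PC=2 (depth now 0) [depth=0]
Event 23 (EXEC): [MAIN] PC=2: INC 1 -> ACC=-11 [depth=0]
Event 24 (EXEC): [MAIN] PC=3: HALT [depth=0]
Max depth observed: 2

Answer: 2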